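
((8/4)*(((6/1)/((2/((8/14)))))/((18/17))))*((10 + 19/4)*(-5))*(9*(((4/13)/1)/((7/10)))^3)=-962880000/5274997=-182.54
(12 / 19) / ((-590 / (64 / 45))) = -128 / 84075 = -0.00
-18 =-18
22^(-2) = 1 / 484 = 0.00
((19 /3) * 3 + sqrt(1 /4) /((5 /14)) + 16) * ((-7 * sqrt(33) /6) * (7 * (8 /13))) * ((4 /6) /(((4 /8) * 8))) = -1372 * sqrt(33) /45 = -175.15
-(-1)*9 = 9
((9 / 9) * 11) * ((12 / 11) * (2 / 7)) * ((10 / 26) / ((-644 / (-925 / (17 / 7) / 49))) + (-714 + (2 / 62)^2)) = -4101526994274 / 1675473709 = -2447.98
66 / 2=33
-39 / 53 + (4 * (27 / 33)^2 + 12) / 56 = -21267 / 44891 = -0.47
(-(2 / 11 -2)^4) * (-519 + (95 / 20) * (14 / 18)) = 742040000 / 131769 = 5631.37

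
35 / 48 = 0.73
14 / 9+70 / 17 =868 / 153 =5.67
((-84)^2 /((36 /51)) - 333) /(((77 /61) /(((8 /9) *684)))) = 358381344 /77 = 4654303.17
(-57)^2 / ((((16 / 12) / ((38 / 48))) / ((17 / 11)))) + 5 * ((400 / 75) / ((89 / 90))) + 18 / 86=4052765481 / 1347104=3008.50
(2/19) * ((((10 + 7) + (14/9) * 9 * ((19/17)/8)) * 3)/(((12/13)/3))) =50271/2584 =19.45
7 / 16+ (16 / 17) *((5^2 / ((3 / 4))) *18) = 153719 / 272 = 565.14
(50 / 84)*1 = 25 / 42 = 0.60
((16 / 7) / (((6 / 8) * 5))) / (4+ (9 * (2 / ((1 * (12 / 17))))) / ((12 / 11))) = 512 / 22995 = 0.02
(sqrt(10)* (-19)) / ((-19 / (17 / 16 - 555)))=-8863* sqrt(10) / 16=-1751.70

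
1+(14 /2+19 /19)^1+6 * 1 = 15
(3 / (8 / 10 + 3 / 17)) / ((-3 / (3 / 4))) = -255 / 332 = -0.77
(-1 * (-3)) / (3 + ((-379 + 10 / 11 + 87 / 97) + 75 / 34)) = -108834 / 13494985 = -0.01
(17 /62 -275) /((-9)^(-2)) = -1379673 /62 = -22252.79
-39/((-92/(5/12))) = 0.18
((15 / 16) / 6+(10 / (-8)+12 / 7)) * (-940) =-32665 / 56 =-583.30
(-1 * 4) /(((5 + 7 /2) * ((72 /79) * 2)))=-79 /306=-0.26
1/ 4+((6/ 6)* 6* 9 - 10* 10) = -45.75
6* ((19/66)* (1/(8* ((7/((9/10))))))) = 171/6160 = 0.03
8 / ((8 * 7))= 1 / 7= 0.14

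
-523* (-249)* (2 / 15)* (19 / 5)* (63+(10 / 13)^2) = 17727627874 / 4225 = 4195888.25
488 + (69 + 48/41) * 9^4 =18896005/41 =460878.17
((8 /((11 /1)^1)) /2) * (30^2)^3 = 265090909.09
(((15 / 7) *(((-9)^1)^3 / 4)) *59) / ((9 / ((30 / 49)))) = -1075275 / 686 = -1567.46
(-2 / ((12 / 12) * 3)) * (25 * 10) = -500 / 3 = -166.67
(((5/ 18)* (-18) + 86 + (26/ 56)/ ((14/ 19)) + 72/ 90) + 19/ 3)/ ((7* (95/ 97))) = 50627113/ 3910200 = 12.95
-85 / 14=-6.07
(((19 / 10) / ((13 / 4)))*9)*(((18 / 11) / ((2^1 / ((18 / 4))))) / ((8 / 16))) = 38.74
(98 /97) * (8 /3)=784 /291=2.69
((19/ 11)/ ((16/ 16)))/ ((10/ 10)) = 19/ 11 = 1.73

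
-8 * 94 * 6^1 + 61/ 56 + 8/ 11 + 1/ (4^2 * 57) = -316723045/ 70224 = -4510.18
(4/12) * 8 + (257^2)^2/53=13087411627/159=82310764.95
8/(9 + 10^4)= 8/10009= 0.00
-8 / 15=-0.53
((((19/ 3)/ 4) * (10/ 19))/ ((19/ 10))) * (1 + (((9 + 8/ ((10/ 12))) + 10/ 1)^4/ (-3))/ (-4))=418169101/ 17100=24454.33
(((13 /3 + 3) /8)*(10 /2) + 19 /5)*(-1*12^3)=-72432 /5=-14486.40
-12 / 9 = -4 / 3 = -1.33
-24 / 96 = -1 / 4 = -0.25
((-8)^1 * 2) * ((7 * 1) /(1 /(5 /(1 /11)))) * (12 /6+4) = -36960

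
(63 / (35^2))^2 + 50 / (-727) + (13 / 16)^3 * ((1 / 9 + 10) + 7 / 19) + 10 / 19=370436137957 / 60915330000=6.08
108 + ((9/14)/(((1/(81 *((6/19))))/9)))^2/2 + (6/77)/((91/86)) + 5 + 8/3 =167959999175/15177162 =11066.63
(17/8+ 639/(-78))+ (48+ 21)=6545/104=62.93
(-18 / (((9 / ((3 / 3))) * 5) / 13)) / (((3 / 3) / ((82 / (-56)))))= 533 / 70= 7.61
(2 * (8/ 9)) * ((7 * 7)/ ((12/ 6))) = 392/ 9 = 43.56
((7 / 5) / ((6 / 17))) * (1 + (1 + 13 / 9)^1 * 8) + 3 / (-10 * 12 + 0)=88033 / 1080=81.51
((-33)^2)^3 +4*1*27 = 1291468077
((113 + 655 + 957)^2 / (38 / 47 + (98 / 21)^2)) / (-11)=-1258689375 / 105094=-11976.80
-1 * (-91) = 91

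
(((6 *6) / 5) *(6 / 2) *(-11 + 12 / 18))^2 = 49818.24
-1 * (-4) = 4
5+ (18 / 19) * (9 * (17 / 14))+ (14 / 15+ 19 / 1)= 70397 / 1995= 35.29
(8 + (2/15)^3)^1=8.00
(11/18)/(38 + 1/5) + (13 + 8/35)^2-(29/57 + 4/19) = 13946734093/80019450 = 174.29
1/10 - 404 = -4039/10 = -403.90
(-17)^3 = -4913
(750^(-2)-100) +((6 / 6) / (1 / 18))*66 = 612000001 / 562500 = 1088.00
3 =3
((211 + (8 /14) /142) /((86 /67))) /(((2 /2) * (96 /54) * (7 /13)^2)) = 10686885183 /33509728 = 318.92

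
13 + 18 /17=239 /17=14.06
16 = 16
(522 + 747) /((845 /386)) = 489834 /845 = 579.69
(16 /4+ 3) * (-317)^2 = 703423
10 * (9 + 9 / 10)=99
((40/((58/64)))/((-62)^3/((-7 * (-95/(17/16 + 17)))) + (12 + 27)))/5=-340480/248174141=-0.00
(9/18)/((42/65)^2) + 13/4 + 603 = 2143075/3528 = 607.45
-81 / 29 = -2.79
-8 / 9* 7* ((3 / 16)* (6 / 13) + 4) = -2975 / 117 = -25.43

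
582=582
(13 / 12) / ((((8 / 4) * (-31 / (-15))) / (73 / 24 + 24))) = 42185 / 5952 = 7.09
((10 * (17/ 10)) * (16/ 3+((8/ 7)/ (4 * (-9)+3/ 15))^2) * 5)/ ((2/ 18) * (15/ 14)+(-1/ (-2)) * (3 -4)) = -266952530/ 224287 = -1190.23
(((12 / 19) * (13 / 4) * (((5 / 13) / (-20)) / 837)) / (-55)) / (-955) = -1 / 1113740100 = -0.00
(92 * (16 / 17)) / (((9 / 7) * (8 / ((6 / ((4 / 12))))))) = 2576 / 17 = 151.53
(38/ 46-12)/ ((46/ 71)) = -18247/ 1058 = -17.25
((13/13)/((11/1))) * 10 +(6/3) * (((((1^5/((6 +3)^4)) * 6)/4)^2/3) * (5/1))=286978195/315675954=0.91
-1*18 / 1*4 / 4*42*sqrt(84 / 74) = -756*sqrt(1554) / 37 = -805.46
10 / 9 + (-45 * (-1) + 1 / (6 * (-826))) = 685577 / 14868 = 46.11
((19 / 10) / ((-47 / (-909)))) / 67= 17271 / 31490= 0.55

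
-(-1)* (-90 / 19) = -90 / 19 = -4.74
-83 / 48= -1.73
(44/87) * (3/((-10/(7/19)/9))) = -1386/2755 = -0.50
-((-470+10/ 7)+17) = 3161/ 7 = 451.57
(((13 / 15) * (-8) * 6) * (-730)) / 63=30368 / 63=482.03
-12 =-12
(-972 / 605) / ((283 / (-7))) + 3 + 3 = 1034094 / 171215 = 6.04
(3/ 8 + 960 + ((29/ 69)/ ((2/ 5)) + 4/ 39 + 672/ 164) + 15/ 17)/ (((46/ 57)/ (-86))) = -3949506281255/ 38346152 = -102996.16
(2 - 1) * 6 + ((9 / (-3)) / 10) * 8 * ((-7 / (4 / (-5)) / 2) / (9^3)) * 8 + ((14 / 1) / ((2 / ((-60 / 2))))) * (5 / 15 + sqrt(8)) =-420 * sqrt(2) - 15580 / 243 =-658.08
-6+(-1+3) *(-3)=-12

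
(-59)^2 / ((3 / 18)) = 20886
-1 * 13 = -13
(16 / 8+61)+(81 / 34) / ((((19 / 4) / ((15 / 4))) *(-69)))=935649 / 14858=62.97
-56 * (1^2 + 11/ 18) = -812/ 9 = -90.22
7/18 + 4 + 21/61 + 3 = 8491/1098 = 7.73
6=6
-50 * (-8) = 400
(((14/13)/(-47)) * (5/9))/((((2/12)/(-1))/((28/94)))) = 1960/86151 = 0.02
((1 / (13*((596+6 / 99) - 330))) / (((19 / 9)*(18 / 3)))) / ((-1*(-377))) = 99 / 1635169640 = 0.00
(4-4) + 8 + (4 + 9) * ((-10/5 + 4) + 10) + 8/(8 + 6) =1152/7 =164.57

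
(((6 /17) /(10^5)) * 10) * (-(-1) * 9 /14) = 27 /1190000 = 0.00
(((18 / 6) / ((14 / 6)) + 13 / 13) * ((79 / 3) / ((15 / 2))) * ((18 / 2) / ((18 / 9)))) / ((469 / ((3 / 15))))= 1264 / 82075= 0.02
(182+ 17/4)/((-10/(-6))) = 447/4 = 111.75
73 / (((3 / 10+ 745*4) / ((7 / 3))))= 5110 / 89409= 0.06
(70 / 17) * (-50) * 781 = -2733500 / 17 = -160794.12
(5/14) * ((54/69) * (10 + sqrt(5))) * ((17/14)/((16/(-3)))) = -0.78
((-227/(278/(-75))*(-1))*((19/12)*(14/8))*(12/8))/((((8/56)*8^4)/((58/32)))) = -459657975/583008256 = -0.79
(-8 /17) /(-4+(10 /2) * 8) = -2 /153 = -0.01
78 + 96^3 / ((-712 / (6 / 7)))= -614958 / 623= -987.09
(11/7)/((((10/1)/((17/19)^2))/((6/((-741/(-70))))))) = 6358/89167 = 0.07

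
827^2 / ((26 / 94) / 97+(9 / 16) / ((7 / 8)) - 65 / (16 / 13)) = -349219618832 / 26636781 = -13110.43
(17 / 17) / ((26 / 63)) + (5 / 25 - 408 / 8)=-6289 / 130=-48.38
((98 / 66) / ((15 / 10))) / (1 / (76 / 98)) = 76 / 99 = 0.77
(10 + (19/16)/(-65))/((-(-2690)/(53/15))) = 550193/41964000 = 0.01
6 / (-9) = -2 / 3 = -0.67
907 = 907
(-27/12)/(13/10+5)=-5/14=-0.36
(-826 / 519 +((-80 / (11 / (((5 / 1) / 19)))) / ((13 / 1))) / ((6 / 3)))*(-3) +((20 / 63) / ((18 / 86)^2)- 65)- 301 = -848530461112 / 2398619223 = -353.76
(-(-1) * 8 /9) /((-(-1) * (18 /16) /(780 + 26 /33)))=1649024 /2673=616.92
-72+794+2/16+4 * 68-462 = 532.12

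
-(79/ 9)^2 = -6241/ 81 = -77.05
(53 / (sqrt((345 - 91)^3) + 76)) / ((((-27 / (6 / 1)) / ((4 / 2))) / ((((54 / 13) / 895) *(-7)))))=-12084 / 3403505105 + 40386 *sqrt(254) / 3403505105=0.00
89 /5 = 17.80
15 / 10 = 3 / 2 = 1.50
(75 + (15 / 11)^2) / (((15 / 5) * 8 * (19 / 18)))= 6975 / 2299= 3.03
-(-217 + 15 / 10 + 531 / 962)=103390 / 481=214.95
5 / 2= 2.50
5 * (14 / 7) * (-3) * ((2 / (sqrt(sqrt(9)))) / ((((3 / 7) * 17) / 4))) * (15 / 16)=-175 * sqrt(3) / 17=-17.83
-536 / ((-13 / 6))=3216 / 13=247.38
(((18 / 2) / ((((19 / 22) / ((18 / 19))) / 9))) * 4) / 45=7.90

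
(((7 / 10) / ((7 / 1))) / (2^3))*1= 1 / 80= 0.01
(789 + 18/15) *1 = 3951/5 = 790.20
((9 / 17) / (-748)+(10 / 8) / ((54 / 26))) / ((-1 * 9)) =-51598 / 772497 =-0.07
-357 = -357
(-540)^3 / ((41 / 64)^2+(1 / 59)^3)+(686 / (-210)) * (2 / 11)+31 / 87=-14085319122197268527 / 36711178735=-383679293.54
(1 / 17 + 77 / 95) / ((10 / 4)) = 2808 / 8075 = 0.35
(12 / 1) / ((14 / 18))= 108 / 7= 15.43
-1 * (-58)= 58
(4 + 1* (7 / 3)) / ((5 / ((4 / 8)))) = 19 / 30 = 0.63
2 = 2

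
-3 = -3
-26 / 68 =-13 / 34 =-0.38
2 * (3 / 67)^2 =18 / 4489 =0.00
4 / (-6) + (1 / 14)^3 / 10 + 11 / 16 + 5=206659 / 41160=5.02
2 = 2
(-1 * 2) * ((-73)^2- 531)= -9596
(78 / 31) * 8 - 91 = -2197 / 31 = -70.87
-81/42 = -27/14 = -1.93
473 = 473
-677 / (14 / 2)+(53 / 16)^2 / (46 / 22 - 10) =-15294437 / 155904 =-98.10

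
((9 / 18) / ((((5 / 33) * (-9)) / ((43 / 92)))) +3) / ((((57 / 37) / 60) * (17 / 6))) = 288859 / 7429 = 38.88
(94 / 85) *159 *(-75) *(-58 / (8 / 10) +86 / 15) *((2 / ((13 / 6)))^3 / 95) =7289.82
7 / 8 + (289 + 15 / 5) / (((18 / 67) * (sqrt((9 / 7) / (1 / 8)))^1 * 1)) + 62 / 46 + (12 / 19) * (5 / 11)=96521 / 38456 + 4891 * sqrt(14) / 54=341.41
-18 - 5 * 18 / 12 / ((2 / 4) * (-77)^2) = -106737 / 5929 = -18.00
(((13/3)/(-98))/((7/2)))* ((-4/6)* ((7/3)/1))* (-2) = -52/1323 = -0.04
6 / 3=2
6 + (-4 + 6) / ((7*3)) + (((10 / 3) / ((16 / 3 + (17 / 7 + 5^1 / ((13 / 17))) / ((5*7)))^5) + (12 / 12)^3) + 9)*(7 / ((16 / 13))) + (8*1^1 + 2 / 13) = 67502850651336934915491721655 / 949039326146401615648653312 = 71.13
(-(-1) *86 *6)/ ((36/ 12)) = 172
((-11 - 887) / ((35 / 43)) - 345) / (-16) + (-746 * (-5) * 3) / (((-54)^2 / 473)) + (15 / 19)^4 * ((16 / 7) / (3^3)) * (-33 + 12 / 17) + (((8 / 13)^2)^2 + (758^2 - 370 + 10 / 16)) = 4960533757117325359829 / 8610552816662160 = 576099.34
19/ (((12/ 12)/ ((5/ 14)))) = 95/ 14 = 6.79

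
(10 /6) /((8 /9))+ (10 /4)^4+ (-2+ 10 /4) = 663 /16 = 41.44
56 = 56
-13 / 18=-0.72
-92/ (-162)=46/ 81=0.57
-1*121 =-121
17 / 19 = 0.89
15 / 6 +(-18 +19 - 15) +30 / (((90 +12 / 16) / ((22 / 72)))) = -2257 / 198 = -11.40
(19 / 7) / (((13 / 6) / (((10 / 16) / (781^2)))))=285 / 222025804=0.00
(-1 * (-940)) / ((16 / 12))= 705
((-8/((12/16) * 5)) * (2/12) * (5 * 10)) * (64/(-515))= 2048/927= 2.21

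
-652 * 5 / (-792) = 815 / 198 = 4.12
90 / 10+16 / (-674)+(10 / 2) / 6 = 19835 / 2022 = 9.81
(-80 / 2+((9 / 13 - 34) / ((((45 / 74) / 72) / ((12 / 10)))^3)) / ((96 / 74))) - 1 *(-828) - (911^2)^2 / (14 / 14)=-139921133579034641 / 203125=-688842503773.71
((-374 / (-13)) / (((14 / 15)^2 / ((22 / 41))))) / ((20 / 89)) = 8238285 / 104468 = 78.86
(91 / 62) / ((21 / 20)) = 130 / 93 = 1.40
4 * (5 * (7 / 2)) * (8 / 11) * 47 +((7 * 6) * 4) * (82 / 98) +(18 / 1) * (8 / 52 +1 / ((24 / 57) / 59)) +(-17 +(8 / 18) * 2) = 181700965 / 36036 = 5042.21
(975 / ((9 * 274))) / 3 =325 / 2466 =0.13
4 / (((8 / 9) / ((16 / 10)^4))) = 18432 / 625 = 29.49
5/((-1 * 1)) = -5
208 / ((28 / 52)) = 2704 / 7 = 386.29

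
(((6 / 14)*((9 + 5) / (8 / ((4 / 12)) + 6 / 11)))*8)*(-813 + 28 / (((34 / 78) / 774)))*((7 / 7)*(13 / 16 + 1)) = 88404151 / 510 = 173341.47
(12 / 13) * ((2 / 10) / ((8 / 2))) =3 / 65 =0.05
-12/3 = -4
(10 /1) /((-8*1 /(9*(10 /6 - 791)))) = 8880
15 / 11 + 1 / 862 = 12941 / 9482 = 1.36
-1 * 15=-15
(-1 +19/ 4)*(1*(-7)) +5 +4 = -69/ 4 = -17.25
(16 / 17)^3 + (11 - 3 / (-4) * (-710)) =-520.67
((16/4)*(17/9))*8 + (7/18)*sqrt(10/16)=7*sqrt(10)/72 + 544/9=60.75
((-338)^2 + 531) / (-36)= -114775 / 36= -3188.19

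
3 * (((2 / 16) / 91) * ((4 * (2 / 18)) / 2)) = 1 / 1092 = 0.00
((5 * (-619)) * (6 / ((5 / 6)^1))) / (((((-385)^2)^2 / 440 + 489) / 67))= -11944224 / 399470287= -0.03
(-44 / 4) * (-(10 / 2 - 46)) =-451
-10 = -10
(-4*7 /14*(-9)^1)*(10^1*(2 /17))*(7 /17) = 2520 /289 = 8.72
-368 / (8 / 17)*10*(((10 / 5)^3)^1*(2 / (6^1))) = -20853.33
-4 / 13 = -0.31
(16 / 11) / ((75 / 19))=304 / 825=0.37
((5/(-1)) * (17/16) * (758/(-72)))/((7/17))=547655/4032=135.83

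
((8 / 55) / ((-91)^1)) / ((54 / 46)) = -184 / 135135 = -0.00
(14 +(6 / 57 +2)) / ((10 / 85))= 2601 / 19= 136.89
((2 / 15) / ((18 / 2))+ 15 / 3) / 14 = 677 / 1890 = 0.36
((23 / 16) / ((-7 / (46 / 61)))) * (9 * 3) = -4.18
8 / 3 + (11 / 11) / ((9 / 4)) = 28 / 9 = 3.11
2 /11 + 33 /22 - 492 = -10787 /22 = -490.32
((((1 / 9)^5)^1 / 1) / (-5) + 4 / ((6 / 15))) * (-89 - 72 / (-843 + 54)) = -69037114967 / 77649435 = -889.09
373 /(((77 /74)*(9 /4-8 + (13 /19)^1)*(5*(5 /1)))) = -2.83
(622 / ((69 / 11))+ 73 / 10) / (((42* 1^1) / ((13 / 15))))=954941 / 434700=2.20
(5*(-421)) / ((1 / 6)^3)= -454680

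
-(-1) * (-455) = -455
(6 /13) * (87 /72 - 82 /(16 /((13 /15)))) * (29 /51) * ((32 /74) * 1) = -45008 /122655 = -0.37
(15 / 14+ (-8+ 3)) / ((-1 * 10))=11 / 28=0.39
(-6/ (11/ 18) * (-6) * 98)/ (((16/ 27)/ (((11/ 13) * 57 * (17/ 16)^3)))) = 563589.88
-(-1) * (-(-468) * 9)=4212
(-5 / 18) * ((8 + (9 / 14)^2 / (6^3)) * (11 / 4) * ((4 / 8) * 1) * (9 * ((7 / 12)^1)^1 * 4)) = -690085 / 10752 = -64.18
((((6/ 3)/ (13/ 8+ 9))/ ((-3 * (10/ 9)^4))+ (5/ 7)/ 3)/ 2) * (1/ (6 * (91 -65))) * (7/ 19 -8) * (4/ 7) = -3185621/ 1157349375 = -0.00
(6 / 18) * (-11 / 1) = -11 / 3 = -3.67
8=8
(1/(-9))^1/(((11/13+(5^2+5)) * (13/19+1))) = -247/115488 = -0.00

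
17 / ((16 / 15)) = 255 / 16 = 15.94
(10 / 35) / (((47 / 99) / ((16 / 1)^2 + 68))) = 64152 / 329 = 194.99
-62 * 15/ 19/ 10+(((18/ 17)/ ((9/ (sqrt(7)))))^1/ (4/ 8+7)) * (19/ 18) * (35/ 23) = -4.83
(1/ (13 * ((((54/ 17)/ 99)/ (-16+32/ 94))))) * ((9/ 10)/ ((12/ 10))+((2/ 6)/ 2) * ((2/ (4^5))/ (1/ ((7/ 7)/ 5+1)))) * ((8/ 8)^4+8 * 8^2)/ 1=-1412839791/ 97760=-14452.13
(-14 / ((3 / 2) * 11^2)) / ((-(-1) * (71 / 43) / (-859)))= 1034236 / 25773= 40.13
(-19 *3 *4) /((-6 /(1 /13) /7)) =266 /13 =20.46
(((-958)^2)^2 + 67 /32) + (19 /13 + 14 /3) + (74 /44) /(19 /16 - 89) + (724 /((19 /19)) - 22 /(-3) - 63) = 5415323139847939129 /6429280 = 842290760372.54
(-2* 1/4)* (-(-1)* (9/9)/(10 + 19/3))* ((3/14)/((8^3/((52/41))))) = -117/7200256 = -0.00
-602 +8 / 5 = -3002 / 5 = -600.40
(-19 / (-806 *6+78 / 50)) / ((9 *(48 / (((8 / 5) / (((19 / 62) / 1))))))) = 155 / 3263247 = 0.00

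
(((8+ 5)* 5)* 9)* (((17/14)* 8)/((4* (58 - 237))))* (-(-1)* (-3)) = 29835/1253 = 23.81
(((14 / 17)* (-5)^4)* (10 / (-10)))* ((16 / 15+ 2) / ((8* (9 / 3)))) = -20125 / 306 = -65.77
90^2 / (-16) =-2025 / 4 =-506.25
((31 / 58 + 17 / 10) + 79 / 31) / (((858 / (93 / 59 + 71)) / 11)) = 46029359 / 10342995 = 4.45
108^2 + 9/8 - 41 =92993/8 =11624.12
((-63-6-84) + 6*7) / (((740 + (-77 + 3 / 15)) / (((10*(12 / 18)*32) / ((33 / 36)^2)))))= -4262400 / 100309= -42.49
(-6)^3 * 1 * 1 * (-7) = 1512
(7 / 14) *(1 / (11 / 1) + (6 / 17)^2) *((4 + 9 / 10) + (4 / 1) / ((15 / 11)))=32195 / 38148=0.84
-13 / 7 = -1.86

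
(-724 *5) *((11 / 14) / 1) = -19910 / 7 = -2844.29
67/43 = 1.56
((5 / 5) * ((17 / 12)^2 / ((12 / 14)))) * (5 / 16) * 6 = 4.39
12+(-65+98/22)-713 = -8377/11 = -761.55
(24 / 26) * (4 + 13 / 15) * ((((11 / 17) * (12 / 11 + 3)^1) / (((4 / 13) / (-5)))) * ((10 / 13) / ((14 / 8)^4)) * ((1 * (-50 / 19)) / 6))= 70080000 / 10081799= 6.95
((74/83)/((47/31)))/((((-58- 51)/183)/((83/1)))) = -419802/5123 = -81.94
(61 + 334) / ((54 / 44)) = 8690 / 27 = 321.85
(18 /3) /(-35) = -0.17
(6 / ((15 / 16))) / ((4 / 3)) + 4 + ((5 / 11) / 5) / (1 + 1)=973 / 110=8.85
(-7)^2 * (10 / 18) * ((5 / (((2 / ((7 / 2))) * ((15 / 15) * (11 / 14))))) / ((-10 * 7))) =-1715 / 396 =-4.33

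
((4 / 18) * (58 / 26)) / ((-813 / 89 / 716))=-3695992 / 95121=-38.86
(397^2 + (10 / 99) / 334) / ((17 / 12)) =10422998408 / 93687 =111253.41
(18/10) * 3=27/5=5.40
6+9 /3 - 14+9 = 4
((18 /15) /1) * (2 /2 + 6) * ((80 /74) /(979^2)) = 0.00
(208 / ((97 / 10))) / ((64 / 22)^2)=7865 / 3104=2.53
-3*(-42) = 126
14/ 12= 7/ 6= 1.17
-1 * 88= -88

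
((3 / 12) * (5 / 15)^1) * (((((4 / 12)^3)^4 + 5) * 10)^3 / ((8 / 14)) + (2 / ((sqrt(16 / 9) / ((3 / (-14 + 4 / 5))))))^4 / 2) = 246124267676998960021734676625 / 13501658452275389218166784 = 18229.19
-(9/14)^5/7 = -59049/3764768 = -0.02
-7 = -7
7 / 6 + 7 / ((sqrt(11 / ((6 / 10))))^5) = 63*sqrt(165) / 166375 + 7 / 6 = 1.17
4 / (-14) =-2 / 7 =-0.29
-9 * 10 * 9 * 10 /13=-8100 /13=-623.08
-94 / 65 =-1.45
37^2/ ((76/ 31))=42439/ 76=558.41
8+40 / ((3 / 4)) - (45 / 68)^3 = 57582113 / 943296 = 61.04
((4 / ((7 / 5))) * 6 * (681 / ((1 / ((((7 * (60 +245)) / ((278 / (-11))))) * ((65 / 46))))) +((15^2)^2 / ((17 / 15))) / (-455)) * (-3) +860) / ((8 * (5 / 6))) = 627996.92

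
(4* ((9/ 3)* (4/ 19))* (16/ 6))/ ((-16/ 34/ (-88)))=1259.79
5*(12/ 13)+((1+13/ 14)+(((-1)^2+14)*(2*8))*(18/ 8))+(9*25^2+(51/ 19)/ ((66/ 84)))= 234883137/ 38038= 6174.96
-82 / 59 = -1.39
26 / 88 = 13 / 44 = 0.30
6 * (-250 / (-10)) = 150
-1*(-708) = 708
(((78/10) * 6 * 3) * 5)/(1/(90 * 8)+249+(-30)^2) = 38880/63637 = 0.61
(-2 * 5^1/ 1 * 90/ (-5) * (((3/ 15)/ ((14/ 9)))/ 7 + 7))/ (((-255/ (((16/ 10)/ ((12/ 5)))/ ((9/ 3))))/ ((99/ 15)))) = -151316/ 20825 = -7.27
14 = 14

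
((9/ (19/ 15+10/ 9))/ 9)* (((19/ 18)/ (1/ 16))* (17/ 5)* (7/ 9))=18088/ 963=18.78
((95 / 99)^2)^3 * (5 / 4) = 3675459453125 / 3765920597604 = 0.98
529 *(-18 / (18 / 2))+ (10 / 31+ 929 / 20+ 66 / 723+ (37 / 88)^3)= -25737980124833 / 25456386560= -1011.06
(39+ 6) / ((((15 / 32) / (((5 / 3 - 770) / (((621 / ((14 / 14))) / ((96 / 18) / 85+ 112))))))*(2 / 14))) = -2950872064 / 31671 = -93172.68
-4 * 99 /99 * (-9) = 36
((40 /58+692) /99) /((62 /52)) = 1872 /319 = 5.87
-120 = -120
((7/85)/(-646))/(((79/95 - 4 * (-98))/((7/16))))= -0.00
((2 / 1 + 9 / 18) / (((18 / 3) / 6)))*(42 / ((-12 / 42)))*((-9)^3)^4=-207585709313535 / 2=-103792854656767.50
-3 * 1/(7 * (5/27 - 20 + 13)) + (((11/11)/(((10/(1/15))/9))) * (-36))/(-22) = 57051/354200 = 0.16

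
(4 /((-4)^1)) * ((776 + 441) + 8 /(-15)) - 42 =-18877 /15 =-1258.47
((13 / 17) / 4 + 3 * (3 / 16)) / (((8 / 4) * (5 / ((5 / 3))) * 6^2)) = 205 / 58752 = 0.00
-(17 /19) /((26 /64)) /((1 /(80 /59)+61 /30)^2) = -1253376 /4369183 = -0.29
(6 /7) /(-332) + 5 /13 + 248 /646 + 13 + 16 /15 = 1085576873 /73188570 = 14.83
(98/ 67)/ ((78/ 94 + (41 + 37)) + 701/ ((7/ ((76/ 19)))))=32242/ 10567441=0.00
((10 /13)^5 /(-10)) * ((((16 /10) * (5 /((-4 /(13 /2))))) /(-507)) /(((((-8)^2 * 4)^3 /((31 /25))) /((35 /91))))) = -0.00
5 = 5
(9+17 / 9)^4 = 92236816 / 6561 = 14058.35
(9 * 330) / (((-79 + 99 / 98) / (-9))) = 342.74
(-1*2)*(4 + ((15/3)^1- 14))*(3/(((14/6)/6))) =540/7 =77.14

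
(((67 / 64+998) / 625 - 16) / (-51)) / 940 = 576061 / 1917600000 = 0.00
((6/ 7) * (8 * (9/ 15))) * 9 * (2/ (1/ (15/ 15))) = 2592/ 35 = 74.06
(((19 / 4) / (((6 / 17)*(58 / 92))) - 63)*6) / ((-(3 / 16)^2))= 1855360 / 261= 7108.66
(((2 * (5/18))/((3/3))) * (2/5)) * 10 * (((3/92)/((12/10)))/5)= 5/414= 0.01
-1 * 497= -497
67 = 67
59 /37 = 1.59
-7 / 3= -2.33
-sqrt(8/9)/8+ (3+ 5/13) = 44/13-sqrt(2)/12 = 3.27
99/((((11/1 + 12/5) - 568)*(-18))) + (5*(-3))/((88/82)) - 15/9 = -5722615/366036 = -15.63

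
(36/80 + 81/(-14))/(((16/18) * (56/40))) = -6723/1568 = -4.29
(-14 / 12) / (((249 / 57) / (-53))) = 7049 / 498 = 14.15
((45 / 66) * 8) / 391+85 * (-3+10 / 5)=-365525 / 4301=-84.99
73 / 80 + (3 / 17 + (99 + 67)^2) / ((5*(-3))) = -7491557 / 4080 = -1836.17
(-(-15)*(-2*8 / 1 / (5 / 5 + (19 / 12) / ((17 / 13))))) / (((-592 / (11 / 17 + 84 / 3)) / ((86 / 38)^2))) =162083340 / 6024007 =26.91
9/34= 0.26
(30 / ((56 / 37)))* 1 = 19.82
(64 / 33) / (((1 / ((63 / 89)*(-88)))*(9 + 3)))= -896 / 89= -10.07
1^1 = 1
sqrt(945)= 3 * sqrt(105)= 30.74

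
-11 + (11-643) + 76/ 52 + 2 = -8314/ 13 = -639.54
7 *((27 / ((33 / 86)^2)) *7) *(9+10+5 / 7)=21433608 / 121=177137.26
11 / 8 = 1.38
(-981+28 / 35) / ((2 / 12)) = -29406 / 5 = -5881.20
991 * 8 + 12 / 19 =150644 / 19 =7928.63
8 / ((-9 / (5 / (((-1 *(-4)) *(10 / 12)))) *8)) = -0.17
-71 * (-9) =639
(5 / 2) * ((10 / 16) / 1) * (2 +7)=225 / 16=14.06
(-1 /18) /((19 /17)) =-17 /342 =-0.05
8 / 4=2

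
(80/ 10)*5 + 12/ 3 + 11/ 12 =539/ 12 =44.92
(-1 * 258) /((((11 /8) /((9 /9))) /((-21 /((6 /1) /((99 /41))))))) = 65016 /41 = 1585.76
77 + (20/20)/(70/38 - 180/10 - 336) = 515188/6691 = 77.00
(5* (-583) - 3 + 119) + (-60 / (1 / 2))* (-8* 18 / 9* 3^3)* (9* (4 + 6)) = 4662801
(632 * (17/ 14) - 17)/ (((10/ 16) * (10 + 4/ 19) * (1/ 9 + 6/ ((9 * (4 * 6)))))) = 14372208/ 16975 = 846.67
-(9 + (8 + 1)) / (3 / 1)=-6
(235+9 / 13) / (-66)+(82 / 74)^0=-1103 / 429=-2.57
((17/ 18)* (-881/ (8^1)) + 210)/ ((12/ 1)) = 15263/ 1728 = 8.83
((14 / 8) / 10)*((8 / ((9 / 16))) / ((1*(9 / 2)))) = 224 / 405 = 0.55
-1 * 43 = -43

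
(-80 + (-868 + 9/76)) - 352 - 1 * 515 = -137931/76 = -1814.88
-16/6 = -8/3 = -2.67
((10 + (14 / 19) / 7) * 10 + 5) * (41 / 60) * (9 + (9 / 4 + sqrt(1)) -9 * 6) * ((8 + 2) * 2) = -13796705 / 228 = -60511.86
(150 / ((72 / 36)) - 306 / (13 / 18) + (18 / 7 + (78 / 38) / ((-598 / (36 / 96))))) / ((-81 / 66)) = 807502091 / 2863224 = 282.03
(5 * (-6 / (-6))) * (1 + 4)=25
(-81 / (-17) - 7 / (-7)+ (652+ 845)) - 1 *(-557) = 35016 / 17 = 2059.76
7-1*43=-36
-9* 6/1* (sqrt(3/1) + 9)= -486 -54* sqrt(3)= -579.53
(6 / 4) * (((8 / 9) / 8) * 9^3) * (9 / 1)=2187 / 2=1093.50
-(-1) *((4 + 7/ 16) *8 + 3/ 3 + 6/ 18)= 221/ 6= 36.83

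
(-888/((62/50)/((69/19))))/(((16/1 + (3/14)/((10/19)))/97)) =-20801844000/1352933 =-15375.37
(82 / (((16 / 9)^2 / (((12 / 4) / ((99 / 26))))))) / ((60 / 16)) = 4797 / 880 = 5.45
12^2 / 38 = 3.79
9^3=729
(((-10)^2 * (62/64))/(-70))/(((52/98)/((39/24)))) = -1085/256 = -4.24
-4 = -4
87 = 87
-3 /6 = -0.50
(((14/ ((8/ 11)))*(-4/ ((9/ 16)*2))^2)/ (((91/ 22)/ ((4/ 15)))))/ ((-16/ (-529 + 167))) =5606656/ 15795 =354.96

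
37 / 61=0.61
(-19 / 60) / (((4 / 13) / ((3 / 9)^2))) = -247 / 2160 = -0.11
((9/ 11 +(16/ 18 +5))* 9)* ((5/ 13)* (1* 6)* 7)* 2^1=278880/ 143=1950.21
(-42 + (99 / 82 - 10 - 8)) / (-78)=1607 / 2132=0.75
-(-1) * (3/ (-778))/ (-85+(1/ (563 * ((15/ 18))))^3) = 66920080125/ 1475141632720702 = 0.00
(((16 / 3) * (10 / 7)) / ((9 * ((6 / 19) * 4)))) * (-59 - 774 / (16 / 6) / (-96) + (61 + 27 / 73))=4787525 / 1324512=3.61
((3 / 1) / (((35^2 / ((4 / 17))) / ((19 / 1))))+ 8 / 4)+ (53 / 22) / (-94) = 85499979 / 43066100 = 1.99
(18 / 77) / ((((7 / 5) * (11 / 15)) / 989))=1335150 / 5929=225.19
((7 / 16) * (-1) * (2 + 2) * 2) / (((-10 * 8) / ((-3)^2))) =63 / 160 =0.39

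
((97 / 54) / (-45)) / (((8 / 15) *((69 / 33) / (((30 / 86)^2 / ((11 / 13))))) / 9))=-31525 / 680432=-0.05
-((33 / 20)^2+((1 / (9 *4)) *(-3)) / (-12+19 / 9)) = -97221 / 35600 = -2.73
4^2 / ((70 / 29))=232 / 35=6.63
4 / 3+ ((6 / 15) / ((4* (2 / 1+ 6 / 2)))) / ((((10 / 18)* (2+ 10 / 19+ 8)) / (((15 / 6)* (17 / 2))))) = 168721 / 120000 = 1.41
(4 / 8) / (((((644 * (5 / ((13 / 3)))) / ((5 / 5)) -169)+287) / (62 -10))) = 169 / 5597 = 0.03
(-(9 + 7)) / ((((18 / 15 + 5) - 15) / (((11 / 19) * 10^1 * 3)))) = 600 / 19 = 31.58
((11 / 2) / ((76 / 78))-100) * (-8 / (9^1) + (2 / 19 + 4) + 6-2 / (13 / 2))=-35503621 / 42237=-840.58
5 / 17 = 0.29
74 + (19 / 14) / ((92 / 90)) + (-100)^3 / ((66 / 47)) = -15132399137 / 21252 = -712045.88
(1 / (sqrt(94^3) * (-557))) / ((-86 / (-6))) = -3 * sqrt(94) / 211631036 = -0.00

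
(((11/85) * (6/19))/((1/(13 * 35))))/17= 6006/5491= 1.09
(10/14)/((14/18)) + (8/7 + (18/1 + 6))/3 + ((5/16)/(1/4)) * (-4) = 632/147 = 4.30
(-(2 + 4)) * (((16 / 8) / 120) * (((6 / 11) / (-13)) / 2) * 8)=12 / 715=0.02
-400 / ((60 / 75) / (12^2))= -72000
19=19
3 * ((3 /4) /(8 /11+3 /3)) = 99 /76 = 1.30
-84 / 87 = -28 / 29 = -0.97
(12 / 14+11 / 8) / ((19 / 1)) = 125 / 1064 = 0.12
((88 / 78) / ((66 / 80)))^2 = 25600 / 13689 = 1.87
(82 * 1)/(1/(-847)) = -69454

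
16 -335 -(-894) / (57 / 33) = 198.58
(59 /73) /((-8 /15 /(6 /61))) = -2655 /17812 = -0.15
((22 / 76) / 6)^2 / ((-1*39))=-121 / 2027376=-0.00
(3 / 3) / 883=1 / 883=0.00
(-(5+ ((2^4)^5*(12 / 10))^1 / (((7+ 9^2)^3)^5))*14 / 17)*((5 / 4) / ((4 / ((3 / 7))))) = -5256194611791822795571209 / 9531232896049172002635776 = -0.55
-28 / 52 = -7 / 13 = -0.54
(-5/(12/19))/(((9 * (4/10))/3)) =-475/72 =-6.60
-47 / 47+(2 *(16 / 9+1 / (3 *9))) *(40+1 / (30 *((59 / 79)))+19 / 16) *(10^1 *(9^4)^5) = 4293982824178105244125627 / 236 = 18194842475330954424261.13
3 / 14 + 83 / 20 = 611 / 140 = 4.36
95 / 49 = 1.94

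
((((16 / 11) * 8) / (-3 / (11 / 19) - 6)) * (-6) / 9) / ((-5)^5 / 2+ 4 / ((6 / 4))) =-512 / 1151157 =-0.00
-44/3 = -14.67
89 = 89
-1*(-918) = 918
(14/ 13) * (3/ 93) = 0.03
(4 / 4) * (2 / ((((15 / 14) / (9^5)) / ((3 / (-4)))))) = -413343 / 5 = -82668.60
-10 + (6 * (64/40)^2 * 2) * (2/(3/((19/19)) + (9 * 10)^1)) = -9.34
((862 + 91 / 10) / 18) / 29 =1.67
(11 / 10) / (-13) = -11 / 130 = -0.08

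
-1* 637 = -637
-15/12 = -5/4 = -1.25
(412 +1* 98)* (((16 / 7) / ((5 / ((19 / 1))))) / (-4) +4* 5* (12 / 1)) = 849048 / 7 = 121292.57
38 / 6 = 19 / 3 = 6.33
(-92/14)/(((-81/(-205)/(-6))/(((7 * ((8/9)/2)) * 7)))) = 528080/243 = 2173.17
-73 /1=-73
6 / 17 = 0.35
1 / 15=0.07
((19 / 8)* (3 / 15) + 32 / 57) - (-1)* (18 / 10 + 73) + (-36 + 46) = 195707 / 2280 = 85.84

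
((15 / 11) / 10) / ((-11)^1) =-3 / 242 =-0.01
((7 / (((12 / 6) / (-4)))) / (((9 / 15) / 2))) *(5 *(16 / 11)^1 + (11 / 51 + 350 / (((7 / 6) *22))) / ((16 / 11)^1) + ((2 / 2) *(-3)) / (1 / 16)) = 1456.19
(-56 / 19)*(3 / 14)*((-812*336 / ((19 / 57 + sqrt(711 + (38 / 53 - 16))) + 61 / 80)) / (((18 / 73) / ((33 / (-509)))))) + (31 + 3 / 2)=4264462053570685 / 41009272861306 - 75715463577600*sqrt(217141) / 20504636430653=-1616.71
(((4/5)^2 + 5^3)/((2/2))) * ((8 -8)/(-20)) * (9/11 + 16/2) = 0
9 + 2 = 11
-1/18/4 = -1/72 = -0.01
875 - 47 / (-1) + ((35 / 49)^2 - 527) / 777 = 921.32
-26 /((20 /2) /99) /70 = -1287 /350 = -3.68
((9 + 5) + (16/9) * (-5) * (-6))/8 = 101/12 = 8.42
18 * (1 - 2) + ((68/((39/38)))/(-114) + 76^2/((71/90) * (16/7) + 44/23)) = 1535.69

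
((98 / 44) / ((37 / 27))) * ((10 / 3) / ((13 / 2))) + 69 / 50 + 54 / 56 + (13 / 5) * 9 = 98436111 / 3703700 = 26.58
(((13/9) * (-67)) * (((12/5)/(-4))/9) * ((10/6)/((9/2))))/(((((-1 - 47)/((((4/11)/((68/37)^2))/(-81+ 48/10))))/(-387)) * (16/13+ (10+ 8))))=-666551041/470914171200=-0.00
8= 8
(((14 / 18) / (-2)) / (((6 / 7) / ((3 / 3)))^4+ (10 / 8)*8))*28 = -117649 / 113877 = -1.03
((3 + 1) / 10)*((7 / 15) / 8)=7 / 300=0.02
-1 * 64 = -64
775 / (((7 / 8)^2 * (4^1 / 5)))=62000 / 49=1265.31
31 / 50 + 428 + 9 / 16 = 171673 / 400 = 429.18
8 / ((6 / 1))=4 / 3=1.33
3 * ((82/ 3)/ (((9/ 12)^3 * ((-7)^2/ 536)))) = 2812928/ 1323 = 2126.17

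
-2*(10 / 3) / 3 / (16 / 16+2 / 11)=-220 / 117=-1.88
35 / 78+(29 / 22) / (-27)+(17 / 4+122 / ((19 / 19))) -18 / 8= 480308 / 3861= 124.40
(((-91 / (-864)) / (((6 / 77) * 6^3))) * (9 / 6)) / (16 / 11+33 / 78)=1002001 / 200434176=0.00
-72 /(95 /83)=-5976 /95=-62.91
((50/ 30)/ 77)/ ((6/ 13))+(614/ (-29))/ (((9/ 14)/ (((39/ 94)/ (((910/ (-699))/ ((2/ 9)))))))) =22474523/ 9445590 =2.38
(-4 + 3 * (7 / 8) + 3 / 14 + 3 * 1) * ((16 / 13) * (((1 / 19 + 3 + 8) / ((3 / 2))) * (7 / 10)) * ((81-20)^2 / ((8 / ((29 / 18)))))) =77802389 / 8892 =8749.71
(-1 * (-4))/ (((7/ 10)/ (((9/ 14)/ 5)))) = 36/ 49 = 0.73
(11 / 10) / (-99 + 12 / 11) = -121 / 10770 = -0.01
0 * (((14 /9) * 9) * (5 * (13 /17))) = 0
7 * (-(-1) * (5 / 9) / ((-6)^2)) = 35 / 324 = 0.11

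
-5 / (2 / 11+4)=-55 / 46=-1.20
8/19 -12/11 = -140/209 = -0.67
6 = 6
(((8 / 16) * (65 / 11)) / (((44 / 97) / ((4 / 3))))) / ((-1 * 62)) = -6305 / 45012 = -0.14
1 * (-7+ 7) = 0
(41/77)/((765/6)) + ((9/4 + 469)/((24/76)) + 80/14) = 235307431/157080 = 1498.01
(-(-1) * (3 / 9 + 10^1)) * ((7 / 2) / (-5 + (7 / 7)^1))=-217 / 24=-9.04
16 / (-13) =-16 / 13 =-1.23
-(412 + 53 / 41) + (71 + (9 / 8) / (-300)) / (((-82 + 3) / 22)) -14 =-579215847 / 1295600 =-447.06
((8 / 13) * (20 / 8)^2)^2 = 2500 / 169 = 14.79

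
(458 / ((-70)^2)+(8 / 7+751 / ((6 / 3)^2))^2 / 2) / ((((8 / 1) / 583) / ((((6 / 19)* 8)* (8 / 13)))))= 1223148614061 / 605150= 2021232.11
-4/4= -1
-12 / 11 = -1.09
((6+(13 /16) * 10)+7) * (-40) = -845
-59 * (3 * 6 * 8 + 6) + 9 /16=-141591 /16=-8849.44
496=496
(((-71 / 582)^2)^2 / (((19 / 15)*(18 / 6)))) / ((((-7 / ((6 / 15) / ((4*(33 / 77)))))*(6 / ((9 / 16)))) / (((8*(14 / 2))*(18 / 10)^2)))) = -177881767 / 5382580284800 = -0.00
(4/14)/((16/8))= 1/7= 0.14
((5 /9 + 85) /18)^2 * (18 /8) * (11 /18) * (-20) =-8152375 /13122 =-621.28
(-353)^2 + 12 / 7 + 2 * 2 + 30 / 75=4361529 / 35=124615.11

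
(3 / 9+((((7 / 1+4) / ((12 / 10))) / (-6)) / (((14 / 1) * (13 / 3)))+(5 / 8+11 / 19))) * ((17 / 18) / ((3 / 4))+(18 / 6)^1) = 3607895 / 560196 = 6.44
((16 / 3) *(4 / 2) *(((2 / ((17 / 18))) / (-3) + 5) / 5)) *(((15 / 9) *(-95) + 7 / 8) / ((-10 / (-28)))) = -15448552 / 3825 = -4038.84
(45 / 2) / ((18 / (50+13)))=78.75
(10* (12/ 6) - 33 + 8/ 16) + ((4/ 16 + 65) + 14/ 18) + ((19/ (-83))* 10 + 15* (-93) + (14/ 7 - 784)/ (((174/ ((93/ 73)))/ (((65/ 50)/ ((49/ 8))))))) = -1344.98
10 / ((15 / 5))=10 / 3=3.33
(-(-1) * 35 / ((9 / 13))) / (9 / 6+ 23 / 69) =910 / 33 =27.58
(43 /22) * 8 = 172 /11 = 15.64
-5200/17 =-305.88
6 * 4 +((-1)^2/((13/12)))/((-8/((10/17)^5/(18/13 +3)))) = 647404792/26977283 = 24.00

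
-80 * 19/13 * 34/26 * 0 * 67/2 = 0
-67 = -67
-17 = -17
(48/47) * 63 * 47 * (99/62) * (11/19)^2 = 18112248/11191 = 1618.47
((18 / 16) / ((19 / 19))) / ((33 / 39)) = 117 / 88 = 1.33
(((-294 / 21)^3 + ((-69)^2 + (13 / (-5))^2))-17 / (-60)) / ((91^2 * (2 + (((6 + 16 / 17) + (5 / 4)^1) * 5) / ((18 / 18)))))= 10322621 / 1814160075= 0.01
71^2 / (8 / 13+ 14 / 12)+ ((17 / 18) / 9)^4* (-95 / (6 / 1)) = 1624883819065963 / 574415445024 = 2828.76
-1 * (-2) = 2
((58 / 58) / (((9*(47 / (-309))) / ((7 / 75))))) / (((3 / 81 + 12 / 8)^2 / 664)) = -1868832 / 97525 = -19.16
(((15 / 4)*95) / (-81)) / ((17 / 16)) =-4.14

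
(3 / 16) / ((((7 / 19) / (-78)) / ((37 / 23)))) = -82251 / 1288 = -63.86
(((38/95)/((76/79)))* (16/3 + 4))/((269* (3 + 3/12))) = 4424/996645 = 0.00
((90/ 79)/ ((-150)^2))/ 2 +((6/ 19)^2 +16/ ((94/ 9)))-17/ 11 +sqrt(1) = 8007705637/ 7372161500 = 1.09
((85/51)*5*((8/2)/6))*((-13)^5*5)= -92823250/9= -10313694.44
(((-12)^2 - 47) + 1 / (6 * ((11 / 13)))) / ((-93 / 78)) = -83395 / 1023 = -81.52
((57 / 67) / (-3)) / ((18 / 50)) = -475 / 603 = -0.79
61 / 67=0.91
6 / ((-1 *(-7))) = 6 / 7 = 0.86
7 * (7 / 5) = 49 / 5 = 9.80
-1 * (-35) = 35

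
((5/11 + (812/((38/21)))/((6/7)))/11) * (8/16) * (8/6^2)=12168/2299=5.29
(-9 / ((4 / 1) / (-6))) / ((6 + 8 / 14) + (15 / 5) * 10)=189 / 512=0.37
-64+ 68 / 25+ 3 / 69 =-61.24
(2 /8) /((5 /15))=3 /4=0.75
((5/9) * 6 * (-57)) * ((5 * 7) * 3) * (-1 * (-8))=-159600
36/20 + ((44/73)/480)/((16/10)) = 126199/70080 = 1.80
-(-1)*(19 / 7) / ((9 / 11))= 209 / 63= 3.32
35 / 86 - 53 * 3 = -13639 / 86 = -158.59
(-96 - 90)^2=34596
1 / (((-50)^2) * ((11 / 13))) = 13 / 27500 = 0.00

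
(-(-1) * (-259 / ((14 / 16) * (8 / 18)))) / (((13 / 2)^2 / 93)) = -247752 / 169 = -1465.99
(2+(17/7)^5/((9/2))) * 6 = 6284480/50421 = 124.64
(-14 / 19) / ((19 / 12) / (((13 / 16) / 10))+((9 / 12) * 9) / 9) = -312 / 8569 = -0.04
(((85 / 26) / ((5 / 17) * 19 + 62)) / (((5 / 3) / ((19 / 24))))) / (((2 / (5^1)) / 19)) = 1.09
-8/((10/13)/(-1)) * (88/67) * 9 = 41184/335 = 122.94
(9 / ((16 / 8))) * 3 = 13.50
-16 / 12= -4 / 3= -1.33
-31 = -31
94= 94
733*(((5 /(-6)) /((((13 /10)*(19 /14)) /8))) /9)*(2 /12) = -1026200 /20007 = -51.29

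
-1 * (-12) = 12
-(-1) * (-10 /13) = -0.77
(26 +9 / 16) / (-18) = -425 / 288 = -1.48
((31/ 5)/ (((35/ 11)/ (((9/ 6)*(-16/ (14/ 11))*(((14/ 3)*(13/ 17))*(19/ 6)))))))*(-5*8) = 29647904/ 1785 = 16609.47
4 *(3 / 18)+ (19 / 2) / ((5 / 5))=61 / 6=10.17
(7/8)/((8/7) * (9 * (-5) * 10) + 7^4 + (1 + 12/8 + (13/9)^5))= 2893401/6267940412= 0.00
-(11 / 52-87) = 4513 / 52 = 86.79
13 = 13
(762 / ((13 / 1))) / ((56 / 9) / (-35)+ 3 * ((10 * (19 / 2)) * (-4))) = -135 / 2626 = -0.05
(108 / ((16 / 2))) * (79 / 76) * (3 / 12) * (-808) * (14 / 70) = -215433 / 380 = -566.93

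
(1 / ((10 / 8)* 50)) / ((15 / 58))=116 / 1875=0.06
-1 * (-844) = 844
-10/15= -2/3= -0.67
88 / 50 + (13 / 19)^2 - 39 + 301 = 2384659 / 9025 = 264.23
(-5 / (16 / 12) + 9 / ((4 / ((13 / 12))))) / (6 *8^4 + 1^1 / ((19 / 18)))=-133 / 2490464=-0.00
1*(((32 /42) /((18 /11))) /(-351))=-88 /66339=-0.00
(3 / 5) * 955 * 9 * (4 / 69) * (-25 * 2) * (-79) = 27160200 / 23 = 1180878.26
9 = 9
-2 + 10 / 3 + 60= 184 / 3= 61.33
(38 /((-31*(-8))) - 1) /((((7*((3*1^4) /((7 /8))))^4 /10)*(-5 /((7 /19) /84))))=35 /1563328512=0.00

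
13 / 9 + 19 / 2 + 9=359 / 18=19.94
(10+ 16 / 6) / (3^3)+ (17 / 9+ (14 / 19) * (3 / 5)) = 21547 / 7695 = 2.80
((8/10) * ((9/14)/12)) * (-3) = -9/70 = -0.13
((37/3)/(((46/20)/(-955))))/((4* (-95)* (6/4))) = 35335/3933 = 8.98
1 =1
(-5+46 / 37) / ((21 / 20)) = -2780 / 777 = -3.58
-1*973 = -973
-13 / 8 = -1.62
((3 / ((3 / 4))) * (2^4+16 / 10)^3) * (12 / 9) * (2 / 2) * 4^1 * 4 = 174456832 / 375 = 465218.22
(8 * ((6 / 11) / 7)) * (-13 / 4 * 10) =-1560 / 77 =-20.26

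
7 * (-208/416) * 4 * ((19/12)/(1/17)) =-2261/6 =-376.83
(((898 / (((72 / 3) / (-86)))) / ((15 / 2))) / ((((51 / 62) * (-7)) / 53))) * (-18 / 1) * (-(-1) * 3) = -126885604 / 595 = -213253.12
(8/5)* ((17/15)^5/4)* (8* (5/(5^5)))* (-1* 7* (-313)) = 49774506992/2373046875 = 20.97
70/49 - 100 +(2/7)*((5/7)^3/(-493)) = -116678560/1183693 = -98.57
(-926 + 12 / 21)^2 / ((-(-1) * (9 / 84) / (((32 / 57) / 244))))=1342863488 / 73017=18391.11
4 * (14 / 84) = 2 / 3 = 0.67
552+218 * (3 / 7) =4518 / 7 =645.43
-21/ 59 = -0.36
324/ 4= 81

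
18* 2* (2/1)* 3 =216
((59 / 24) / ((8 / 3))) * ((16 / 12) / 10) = 59 / 480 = 0.12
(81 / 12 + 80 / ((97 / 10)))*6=17457 / 194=89.98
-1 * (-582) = 582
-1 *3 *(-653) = 1959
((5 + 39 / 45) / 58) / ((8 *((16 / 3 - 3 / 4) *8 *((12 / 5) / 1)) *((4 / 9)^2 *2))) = 27 / 74240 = 0.00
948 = 948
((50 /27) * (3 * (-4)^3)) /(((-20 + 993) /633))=-675200 /2919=-231.31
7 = 7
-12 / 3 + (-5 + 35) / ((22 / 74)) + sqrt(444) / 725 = 2 * sqrt(111) / 725 + 1066 / 11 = 96.94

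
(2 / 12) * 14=7 / 3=2.33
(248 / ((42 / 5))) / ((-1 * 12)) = -155 / 63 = -2.46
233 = 233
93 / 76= 1.22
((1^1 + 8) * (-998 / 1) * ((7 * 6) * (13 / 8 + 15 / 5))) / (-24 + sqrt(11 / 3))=3489507 * sqrt(33) / 3434 + 125622252 / 1717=79001.22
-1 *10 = -10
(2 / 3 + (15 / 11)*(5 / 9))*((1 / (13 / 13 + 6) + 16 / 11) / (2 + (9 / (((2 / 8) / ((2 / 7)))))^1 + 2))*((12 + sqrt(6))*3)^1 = 6.90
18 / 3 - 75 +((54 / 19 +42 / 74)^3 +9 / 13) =-129477965127 / 4516576051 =-28.67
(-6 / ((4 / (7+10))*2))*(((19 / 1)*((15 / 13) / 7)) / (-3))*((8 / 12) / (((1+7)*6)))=1615 / 8736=0.18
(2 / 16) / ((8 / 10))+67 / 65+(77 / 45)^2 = 3466409 / 842400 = 4.11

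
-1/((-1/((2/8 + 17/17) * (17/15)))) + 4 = 65/12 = 5.42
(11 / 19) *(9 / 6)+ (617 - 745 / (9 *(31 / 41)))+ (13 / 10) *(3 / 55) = 741218882 / 1457775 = 508.46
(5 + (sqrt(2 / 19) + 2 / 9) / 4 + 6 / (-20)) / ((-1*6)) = -107 / 135 - sqrt(38) / 456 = -0.81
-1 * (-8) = 8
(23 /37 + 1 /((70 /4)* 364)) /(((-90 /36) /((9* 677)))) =-892910871 /589225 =-1515.40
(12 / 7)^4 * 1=20736 / 2401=8.64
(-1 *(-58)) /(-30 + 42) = 29 /6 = 4.83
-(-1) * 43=43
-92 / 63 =-1.46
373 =373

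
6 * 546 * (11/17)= 36036/17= 2119.76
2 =2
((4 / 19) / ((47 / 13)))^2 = 2704 / 797449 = 0.00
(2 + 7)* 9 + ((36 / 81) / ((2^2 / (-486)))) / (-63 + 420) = 9621 / 119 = 80.85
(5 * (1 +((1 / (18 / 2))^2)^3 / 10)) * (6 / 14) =5314411 / 2480058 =2.14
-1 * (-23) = 23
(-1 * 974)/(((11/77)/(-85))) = 579530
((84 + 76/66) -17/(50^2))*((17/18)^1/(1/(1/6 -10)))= -7045512317/8910000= -790.74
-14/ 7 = -2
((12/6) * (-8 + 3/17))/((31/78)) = -20748/527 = -39.37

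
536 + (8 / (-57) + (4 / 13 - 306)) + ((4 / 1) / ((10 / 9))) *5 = 183892 / 741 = 248.17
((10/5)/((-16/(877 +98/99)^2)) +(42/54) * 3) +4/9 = -7555042441/78408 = -96355.51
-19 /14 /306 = -19 /4284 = -0.00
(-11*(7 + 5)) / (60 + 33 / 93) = -4092 / 1871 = -2.19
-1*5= -5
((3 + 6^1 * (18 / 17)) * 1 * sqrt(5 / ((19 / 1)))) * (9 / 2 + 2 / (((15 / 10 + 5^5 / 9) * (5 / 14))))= 21.67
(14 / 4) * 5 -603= -1171 / 2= -585.50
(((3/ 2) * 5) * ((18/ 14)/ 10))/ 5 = 27/ 140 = 0.19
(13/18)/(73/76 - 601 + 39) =-494/383751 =-0.00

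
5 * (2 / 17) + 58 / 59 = 1576 / 1003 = 1.57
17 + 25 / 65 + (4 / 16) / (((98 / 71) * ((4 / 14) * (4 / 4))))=26235 / 1456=18.02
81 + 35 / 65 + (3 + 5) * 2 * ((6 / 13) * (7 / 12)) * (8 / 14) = 84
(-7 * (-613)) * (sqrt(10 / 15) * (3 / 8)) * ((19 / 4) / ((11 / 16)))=81529 * sqrt(6) / 22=9077.47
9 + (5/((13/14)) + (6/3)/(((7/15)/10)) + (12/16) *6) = 11237/182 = 61.74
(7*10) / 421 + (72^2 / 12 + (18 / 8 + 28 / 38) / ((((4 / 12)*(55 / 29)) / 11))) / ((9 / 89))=2297041907 / 479940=4786.10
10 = 10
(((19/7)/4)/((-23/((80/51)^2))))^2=924160000/175360775121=0.01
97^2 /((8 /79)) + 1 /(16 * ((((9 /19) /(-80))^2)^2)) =2673850943471 /52488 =50942138.08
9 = 9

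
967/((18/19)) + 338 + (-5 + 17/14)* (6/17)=2907521/2142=1357.39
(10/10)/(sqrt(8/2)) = 1/2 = 0.50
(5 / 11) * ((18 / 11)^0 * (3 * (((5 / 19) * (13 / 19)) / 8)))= 975 / 31768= 0.03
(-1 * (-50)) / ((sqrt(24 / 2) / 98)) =2450 * sqrt(3) / 3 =1414.51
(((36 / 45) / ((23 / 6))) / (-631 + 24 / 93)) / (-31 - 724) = 744 / 1697689225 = 0.00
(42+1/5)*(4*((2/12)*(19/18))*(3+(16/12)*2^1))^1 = 68153/405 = 168.28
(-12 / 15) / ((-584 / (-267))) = -267 / 730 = -0.37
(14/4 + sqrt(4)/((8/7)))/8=21/32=0.66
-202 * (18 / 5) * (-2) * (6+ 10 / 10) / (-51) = -16968 / 85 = -199.62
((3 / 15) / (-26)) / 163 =-0.00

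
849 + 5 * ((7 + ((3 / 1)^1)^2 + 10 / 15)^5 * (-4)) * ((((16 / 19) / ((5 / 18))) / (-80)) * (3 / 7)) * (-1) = -498983747 / 1197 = -416861.94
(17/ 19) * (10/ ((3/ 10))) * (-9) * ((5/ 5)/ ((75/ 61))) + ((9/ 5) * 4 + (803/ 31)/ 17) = -10493227/ 50065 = -209.59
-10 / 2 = -5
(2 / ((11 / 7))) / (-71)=-14 / 781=-0.02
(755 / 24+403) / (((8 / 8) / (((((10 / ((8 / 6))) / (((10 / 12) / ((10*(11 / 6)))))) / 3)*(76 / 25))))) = 2179243 / 30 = 72641.43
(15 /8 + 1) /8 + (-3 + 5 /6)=-1.81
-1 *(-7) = 7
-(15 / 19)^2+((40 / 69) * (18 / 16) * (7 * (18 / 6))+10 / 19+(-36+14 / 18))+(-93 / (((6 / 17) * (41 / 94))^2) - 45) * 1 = -501328832035 / 125616087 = -3990.96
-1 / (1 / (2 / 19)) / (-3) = 2 / 57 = 0.04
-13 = -13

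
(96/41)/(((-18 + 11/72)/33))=-228096/52685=-4.33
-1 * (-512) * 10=5120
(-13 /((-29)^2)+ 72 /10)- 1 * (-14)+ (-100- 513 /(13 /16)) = -710.20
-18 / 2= -9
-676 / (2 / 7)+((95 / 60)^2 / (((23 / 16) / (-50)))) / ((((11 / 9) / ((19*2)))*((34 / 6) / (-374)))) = 4060982 / 23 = 176564.43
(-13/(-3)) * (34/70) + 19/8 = 4.48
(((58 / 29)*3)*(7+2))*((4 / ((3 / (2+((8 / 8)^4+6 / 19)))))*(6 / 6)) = 4536 / 19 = 238.74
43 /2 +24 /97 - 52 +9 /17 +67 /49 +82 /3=-495707 /484806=-1.02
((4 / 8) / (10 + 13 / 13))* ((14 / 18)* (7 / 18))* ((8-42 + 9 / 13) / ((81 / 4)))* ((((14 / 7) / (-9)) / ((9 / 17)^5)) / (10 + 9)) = 60250211938 / 9473593217517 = 0.01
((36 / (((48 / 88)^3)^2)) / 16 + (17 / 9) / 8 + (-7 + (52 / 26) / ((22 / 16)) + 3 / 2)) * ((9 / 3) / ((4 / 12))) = 734.62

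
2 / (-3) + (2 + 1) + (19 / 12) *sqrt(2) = 4.57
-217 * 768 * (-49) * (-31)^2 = 7847664384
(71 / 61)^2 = 5041 / 3721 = 1.35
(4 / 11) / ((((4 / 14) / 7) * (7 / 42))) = 588 / 11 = 53.45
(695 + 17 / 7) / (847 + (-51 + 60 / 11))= 26851 / 30856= 0.87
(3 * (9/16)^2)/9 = 27/256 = 0.11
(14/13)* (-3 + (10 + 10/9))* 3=1022/39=26.21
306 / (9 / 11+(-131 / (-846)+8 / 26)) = 37019268 / 154939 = 238.93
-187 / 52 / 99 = -17 / 468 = -0.04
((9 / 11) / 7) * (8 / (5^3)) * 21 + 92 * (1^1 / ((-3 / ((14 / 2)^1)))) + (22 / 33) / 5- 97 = -1284427 / 4125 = -311.38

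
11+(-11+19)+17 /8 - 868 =-6775 /8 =-846.88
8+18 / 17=154 / 17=9.06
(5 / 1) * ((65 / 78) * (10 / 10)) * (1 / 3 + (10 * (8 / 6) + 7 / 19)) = 10000 / 171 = 58.48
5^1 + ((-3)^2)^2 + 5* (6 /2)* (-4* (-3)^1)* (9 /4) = 491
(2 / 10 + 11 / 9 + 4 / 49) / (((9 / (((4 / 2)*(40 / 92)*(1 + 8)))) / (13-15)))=-26528 / 10143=-2.62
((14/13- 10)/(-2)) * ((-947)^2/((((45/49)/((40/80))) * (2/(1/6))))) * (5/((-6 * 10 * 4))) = -1274365589/336960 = -3781.95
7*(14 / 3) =98 / 3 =32.67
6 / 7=0.86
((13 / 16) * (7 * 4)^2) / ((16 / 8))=637 / 2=318.50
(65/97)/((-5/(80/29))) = -1040/2813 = -0.37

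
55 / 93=0.59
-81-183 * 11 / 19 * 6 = -716.68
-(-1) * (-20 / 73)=-20 / 73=-0.27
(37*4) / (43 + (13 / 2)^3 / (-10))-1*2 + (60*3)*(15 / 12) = 289029 / 1243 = 232.53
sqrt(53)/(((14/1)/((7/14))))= sqrt(53)/28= 0.26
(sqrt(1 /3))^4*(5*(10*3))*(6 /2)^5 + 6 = 4056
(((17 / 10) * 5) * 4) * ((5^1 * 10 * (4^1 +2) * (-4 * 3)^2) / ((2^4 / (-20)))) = -1836000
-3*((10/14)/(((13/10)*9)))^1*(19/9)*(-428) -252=-212564/2457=-86.51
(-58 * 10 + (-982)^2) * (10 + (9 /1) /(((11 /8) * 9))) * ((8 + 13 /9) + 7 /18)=1118264288 /11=101660389.82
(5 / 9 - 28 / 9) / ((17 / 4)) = -92 / 153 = -0.60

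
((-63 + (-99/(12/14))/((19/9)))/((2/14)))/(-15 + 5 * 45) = -1491/380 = -3.92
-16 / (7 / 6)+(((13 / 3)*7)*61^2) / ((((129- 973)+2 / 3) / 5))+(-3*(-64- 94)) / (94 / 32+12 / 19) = -302009639 / 549010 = -550.10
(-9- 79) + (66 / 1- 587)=-609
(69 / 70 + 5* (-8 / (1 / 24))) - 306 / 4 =-36243 / 35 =-1035.51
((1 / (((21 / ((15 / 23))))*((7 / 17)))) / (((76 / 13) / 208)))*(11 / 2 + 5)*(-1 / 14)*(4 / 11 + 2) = -1120470 / 235543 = -4.76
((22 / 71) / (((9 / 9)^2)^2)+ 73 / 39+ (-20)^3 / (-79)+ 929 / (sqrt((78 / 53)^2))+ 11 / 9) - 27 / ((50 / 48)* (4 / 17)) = 20532623651 / 32812650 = 625.75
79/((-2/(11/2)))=-869/4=-217.25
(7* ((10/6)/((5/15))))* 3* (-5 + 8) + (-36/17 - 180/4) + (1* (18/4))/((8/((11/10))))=730323/2720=268.50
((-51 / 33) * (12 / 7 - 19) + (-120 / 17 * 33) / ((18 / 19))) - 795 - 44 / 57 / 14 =-6879476 / 6783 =-1014.22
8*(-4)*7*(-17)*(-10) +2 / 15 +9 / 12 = -2284747 / 60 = -38079.12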